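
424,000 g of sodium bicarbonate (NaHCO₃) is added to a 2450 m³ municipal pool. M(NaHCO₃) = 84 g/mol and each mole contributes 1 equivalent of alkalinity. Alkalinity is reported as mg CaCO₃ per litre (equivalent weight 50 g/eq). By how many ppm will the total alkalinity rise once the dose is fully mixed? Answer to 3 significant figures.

103 ppm

Volume: 2450 m³ = 2,450,000 L.
Moles of NaHCO₃: 424,000 g ÷ 84 g/mol = 5048 mol → 5048 eq of alkalinity.
As CaCO₃: 5048 eq × 50 g/eq = 252,400 g.
Rise: 252,400 g / 2,450,000 L × 1000 = 103 mg/L.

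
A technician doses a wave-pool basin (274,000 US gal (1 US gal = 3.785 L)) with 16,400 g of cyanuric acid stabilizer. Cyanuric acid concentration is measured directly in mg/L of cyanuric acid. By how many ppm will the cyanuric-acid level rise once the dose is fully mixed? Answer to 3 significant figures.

15.8 ppm

Volume: 274,000 US gal × 3.785 L/gal = 1,037,090 L.
Rise: 16,400 g / 1,037,090 L × 1000 = 15.81 mg/L.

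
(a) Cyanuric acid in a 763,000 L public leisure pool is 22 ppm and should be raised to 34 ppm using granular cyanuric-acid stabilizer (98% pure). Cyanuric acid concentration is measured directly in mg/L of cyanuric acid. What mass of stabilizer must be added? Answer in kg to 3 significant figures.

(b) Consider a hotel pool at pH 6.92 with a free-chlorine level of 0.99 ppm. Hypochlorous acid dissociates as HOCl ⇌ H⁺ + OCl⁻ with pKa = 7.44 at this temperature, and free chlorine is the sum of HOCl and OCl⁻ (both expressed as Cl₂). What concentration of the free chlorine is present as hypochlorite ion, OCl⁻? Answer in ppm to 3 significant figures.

(a) 9.34 kg; (b) 0.230 ppm

(a) CYA to add: (34 − 22) = 12 mg/L × 763,000 L = 9156 g cyanuric acid.
(a) At 98% purity: 9156 / 0.98 = 9343 g product.

(b) [OCl⁻]/[HOCl] = 10^(pH − pKa) = 10^(6.92 − 7.44) = 10^-0.52 = 0.302.
(b) Fraction as HOCl = 1 / (1 + 0.302) = 0.7681.
(b) OCl⁻ = (1 − 0.7681) × 0.99 ppm = 0.2296 ppm.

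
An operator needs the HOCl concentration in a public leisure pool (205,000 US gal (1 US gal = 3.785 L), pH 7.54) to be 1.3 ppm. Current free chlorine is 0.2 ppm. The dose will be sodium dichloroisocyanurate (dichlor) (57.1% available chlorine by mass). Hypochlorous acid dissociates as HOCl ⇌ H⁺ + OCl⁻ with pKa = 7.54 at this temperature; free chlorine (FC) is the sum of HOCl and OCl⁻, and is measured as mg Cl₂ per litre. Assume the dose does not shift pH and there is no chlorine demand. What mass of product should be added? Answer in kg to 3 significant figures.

3.26 kg

Volume: 205,000 US gal × 3.785 L/gal = 775,925 L.
[OCl⁻]/[HOCl] = 10^(pH − pKa) = 10^(7.54 − 7.54) = 1; fraction as HOCl = 1/(1 + 1) = 0.5.
Free chlorine required for 1.3 ppm HOCl: 1.3 / 0.5 = 2.6 ppm.
FC to add: 2.6 − 0.2 = 2.4 mg/L as Cl₂.
Cl₂ equivalent: 2.4 mg/L × 775,925 L = 1862 g.
Product at 57.1% available Cl: 1862 / 0.571 = 3261 g.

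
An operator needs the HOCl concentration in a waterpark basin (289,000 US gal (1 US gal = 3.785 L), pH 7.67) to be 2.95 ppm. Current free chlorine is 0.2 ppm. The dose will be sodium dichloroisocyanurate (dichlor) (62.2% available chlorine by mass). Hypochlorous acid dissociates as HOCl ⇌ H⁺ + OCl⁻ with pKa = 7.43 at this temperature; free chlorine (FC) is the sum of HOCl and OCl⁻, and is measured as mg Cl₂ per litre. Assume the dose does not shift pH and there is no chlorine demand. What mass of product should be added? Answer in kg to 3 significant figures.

Volume: 289,000 US gal × 3.785 L/gal = 1,093,865 L.
[OCl⁻]/[HOCl] = 10^(pH − pKa) = 10^(7.67 − 7.43) = 1.738; fraction as HOCl = 1/(1 + 1.738) = 0.3653.
Free chlorine required for 2.95 ppm HOCl: 2.95 / 0.3653 = 8.077 ppm.
FC to add: 8.077 − 0.2 = 7.877 mg/L as Cl₂.
Cl₂ equivalent: 7.877 mg/L × 1,093,865 L = 8616 g.
Product at 62.2% available Cl: 8616 / 0.622 = 13,850 g.

13.9 kg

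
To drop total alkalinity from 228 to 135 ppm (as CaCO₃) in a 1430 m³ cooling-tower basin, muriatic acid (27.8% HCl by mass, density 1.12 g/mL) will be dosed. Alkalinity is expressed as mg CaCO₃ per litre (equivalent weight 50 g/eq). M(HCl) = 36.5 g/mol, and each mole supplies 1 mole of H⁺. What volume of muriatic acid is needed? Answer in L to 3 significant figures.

Volume: 1430 m³ = 1,430,000 L.
Alkalinity to neutralize: (228 − 135) = 93 mg/L as CaCO₃ × 1,430,000 L = 133,000 g as CaCO₃.
Equivalents of H⁺ required: 133,000 ÷ 50 g/eq = 2660 eq = 2660 mol HCl.
Mass of HCl: 2660 × 36.5 = 97,080 g.
Mass of 27.8% solution: 97,080 / 0.278 = 349,200 g.
Volume: 349,200 g ÷ 1.12 g/mL = 311,800 mL.

312 L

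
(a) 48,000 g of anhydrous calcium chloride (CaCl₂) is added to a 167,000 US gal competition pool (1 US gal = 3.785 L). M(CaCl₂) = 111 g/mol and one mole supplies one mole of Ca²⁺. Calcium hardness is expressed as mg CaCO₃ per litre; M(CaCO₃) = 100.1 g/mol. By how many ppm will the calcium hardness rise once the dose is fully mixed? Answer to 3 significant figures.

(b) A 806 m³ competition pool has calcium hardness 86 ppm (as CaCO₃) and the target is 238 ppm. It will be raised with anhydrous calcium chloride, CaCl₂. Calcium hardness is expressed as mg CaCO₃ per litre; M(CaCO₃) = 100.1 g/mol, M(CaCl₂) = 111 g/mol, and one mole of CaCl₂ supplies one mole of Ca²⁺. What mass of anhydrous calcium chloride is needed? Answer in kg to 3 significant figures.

(a) Volume: 167,000 US gal × 3.785 L/gal = 632,095 L.
(a) Moles of Ca²⁺: 48,000 g ÷ 111 g/mol = 432.4 mol.
(a) As CaCO₃: 432.4 mol × 100.1 g/mol = 43,290 g.
(a) Rise: 43,290 g / 632,095 L × 1000 = 68.48 mg/L.

(b) Volume: 806 m³ = 806,000 L.
(b) Hardness to add: (238 − 86) = 152 mg/L as CaCO₃ × 806,000 L = 122,500 g as CaCO₃.
(b) Moles of Ca²⁺ (1 mol Ca²⁺ ≡ 1 mol CaCO₃): 122,500 / 100.1 g/mol = 1224 mol.
(b) Mass of CaCl₂: 1224 × 111 = 135,900 g.

(a) 68.5 ppm; (b) 136 kg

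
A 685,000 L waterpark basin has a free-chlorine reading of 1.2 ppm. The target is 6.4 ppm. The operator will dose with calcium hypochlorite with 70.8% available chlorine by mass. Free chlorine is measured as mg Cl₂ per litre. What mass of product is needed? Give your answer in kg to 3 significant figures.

5.03 kg

Chlorine deficit: 6.4 − 1.2 = 5.2 ppm = 5.2 mg/L as Cl₂.
Cl₂ equivalent needed: 5.2 mg/L × 685,000 L = 3,562,000 mg = 3562 g.
Product at 70.8% available chlorine: 3562 / 0.708 = 5031 g.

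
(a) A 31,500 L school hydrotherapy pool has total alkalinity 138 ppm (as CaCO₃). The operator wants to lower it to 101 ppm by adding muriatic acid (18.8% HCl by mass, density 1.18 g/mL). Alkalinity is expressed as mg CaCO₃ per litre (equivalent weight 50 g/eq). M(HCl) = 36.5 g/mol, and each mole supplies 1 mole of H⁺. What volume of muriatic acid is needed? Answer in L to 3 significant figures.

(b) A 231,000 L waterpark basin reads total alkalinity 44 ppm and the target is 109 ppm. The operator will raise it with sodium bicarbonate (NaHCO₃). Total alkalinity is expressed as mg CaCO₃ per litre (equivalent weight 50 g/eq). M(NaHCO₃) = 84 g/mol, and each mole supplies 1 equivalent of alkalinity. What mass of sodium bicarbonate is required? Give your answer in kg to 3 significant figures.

(a) Alkalinity to neutralize: (138 − 101) = 37 mg/L as CaCO₃ × 31,500 L = 1166 g as CaCO₃.
(a) Equivalents of H⁺ required: 1166 ÷ 50 g/eq = 23.31 eq = 23.31 mol HCl.
(a) Mass of HCl: 23.31 × 36.5 = 850.8 g.
(a) Mass of 18.8% solution: 850.8 / 0.188 = 4526 g.
(a) Volume: 4526 g ÷ 1.18 g/mL = 3835 mL.

(b) Alkalinity to add: (109 − 44) = 65 mg/L as CaCO₃ × 231,000 L = 15,020 g as CaCO₃.
(b) Equivalents: 15,020 g ÷ 50 g/eq = 300.3 eq.
(b) NaHCO₃ supplies 1 eq per mole → 300.3 mol.
(b) Mass: 300.3 mol × 84 g/mol = 25,230 g.

(a) 3.84 L; (b) 25.2 kg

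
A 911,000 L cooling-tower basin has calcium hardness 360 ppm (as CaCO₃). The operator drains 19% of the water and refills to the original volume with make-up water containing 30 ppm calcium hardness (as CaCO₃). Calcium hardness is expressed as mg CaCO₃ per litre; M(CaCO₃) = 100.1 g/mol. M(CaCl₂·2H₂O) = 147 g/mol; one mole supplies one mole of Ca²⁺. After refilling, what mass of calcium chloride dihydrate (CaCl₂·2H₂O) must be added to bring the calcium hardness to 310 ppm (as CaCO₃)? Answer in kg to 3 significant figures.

After draining 19% and refilling: 360 × 0.81 + 30 × 0.19 = 297.3 ppm.
Deficit to target: 310 − 297.3 = 12.7 mg/L.
As CaCO₃: 12.7 mg/L × 911,000 L = 11,570 g; ÷ 100.1 = 115.6 mol Ca²⁺.
Mass: 115.6 × 147 = 16,990 g.

17.0 kg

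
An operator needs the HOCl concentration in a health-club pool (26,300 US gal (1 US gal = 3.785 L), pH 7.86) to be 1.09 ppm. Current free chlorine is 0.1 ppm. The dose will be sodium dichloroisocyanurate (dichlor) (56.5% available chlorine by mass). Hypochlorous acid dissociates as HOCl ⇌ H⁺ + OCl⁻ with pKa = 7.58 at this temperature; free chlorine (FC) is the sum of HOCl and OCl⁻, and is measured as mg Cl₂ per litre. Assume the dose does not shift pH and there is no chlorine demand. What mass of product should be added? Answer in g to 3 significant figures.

Volume: 26,300 US gal × 3.785 L/gal = 99,546 L.
[OCl⁻]/[HOCl] = 10^(pH − pKa) = 10^(7.86 − 7.58) = 1.905; fraction as HOCl = 1/(1 + 1.905) = 0.3442.
Free chlorine required for 1.09 ppm HOCl: 1.09 / 0.3442 = 3.167 ppm.
FC to add: 3.167 − 0.1 = 3.067 mg/L as Cl₂.
Cl₂ equivalent: 3.067 mg/L × 99,546 L = 305.3 g.
Product at 56.5% available Cl: 305.3 / 0.565 = 540.4 g.

540 g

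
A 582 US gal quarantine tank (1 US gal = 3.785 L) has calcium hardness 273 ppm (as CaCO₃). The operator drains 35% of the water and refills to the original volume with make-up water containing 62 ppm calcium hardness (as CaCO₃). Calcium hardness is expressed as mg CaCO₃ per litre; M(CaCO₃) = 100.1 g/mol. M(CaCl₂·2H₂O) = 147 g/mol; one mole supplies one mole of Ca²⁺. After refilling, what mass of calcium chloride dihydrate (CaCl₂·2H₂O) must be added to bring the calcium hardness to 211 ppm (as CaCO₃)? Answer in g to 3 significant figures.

Volume: 582 US gal × 3.785 L/gal = 2,203 L.
After draining 35% and refilling: 273 × 0.65 + 62 × 0.35 = 199.15 ppm.
Deficit to target: 211 − 199.15 = 11.85 mg/L.
As CaCO₃: 11.85 mg/L × 2,203 L = 26.1 g; ÷ 100.1 = 0.2608 mol Ca²⁺.
Mass: 0.2608 × 147 = 38.33 g.

38.3 g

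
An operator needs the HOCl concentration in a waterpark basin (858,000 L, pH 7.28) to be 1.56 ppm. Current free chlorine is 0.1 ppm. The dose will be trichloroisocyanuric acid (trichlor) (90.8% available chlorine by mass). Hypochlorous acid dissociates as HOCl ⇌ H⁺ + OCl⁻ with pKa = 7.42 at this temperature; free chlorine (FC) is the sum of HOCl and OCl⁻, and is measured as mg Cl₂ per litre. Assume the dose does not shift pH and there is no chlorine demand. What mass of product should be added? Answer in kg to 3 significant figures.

2.45 kg

[OCl⁻]/[HOCl] = 10^(pH − pKa) = 10^(7.28 − 7.42) = 0.7244; fraction as HOCl = 1/(1 + 0.7244) = 0.5799.
Free chlorine required for 1.56 ppm HOCl: 1.56 / 0.5799 = 2.69 ppm.
FC to add: 2.69 − 0.1 = 2.59 mg/L as Cl₂.
Cl₂ equivalent: 2.59 mg/L × 858,000 L = 2222 g.
Product at 90.8% available Cl: 2222 / 0.908 = 2447 g.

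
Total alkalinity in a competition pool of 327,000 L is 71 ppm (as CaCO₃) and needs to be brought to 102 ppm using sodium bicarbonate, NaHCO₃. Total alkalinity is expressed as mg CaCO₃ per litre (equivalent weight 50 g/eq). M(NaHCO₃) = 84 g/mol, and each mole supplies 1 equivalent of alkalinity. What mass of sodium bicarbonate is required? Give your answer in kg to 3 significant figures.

17.0 kg

Alkalinity to add: (102 − 71) = 31 mg/L as CaCO₃ × 327,000 L = 10,140 g as CaCO₃.
Equivalents: 10,140 g ÷ 50 g/eq = 202.7 eq.
NaHCO₃ supplies 1 eq per mole → 202.7 mol.
Mass: 202.7 mol × 84 g/mol = 17,030 g.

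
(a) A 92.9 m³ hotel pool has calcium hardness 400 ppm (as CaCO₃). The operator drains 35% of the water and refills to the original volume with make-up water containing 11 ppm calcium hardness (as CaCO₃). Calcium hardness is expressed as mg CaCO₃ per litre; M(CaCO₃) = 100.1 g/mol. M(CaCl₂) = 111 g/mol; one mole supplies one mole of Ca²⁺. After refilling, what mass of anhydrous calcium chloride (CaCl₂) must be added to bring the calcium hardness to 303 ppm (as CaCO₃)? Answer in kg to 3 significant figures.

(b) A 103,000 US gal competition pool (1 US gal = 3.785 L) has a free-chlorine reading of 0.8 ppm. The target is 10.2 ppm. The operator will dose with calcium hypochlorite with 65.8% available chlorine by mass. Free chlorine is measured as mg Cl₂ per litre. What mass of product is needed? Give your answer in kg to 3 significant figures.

(a) 4.03 kg; (b) 5.57 kg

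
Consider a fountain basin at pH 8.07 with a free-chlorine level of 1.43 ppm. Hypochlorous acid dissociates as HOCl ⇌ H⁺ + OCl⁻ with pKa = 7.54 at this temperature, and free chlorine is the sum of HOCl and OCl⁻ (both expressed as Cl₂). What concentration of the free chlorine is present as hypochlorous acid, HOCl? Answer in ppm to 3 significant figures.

0.326 ppm

[OCl⁻]/[HOCl] = 10^(pH − pKa) = 10^(8.07 − 7.54) = 10^0.53 = 3.388.
Fraction as HOCl = 1 / (1 + 3.388) = 0.2279.
HOCl = 0.2279 × 1.43 ppm = 0.3259 ppm.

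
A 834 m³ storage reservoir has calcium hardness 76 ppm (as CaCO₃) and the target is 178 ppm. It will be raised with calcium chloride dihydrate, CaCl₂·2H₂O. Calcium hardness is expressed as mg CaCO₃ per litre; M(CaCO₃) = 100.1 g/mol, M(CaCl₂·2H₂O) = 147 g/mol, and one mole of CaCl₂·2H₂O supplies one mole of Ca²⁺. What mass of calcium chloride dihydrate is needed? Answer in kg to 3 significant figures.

125 kg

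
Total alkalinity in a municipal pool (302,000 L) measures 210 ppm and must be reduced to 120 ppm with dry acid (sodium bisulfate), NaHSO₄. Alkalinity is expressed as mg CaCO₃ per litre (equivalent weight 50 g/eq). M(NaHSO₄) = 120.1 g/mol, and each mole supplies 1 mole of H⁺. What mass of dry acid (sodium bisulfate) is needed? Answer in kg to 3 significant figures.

Alkalinity to neutralize: (210 − 120) = 90 mg/L as CaCO₃ × 302,000 L = 27,180 g as CaCO₃.
Equivalents of H⁺ required: 27,180 ÷ 50 g/eq = 543.6 eq = 543.6 mol NaHSO₄.
Mass of NaHSO₄: 543.6 × 120.1 = 65,290 g.

65.3 kg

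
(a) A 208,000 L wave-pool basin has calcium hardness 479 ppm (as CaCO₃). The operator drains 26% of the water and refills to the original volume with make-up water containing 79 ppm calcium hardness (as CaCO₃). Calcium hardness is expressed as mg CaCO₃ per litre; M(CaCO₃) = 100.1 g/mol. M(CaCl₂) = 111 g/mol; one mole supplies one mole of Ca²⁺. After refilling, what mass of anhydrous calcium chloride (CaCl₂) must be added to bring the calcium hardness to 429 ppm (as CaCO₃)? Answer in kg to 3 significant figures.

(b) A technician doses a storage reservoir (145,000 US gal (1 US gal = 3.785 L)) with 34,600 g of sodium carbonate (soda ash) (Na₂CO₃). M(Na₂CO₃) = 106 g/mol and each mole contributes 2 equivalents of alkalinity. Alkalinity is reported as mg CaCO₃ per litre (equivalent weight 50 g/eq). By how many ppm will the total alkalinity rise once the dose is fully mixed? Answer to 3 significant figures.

(a) 12.5 kg; (b) 59.5 ppm

(a) After draining 26% and refilling: 479 × 0.74 + 79 × 0.26 = 375 ppm.
(a) Deficit to target: 429 − 375 = 54 mg/L.
(a) As CaCO₃: 54 mg/L × 208,000 L = 11,230 g; ÷ 100.1 = 112.2 mol Ca²⁺.
(a) Mass: 112.2 × 111 = 12,460 g.

(b) Volume: 145,000 US gal × 3.785 L/gal = 548,825 L.
(b) Moles of Na₂CO₃: 34,600 g ÷ 106 g/mol = 326.4 mol → 652.8 eq of alkalinity.
(b) As CaCO₃: 652.8 eq × 50 g/eq = 32,640 g.
(b) Rise: 32,640 g / 548,825 L × 1000 = 59.48 mg/L.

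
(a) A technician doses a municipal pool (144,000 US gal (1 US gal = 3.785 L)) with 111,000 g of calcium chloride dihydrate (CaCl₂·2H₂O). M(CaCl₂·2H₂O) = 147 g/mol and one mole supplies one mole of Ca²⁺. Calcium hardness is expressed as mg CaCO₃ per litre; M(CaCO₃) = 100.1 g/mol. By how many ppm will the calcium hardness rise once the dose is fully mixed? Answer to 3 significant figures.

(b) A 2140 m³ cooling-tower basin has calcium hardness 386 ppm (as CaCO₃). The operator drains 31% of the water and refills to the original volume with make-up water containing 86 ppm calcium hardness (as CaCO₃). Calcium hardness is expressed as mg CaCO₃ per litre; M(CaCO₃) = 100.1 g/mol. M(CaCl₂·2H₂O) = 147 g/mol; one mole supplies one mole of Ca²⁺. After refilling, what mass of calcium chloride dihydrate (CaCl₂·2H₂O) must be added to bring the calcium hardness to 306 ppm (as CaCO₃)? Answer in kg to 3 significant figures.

(a) 139 ppm; (b) 40.9 kg

(a) Volume: 144,000 US gal × 3.785 L/gal = 545,040 L.
(a) Moles of Ca²⁺: 111,000 g ÷ 147 g/mol = 755.1 mol.
(a) As CaCO₃: 755.1 mol × 100.1 g/mol = 75,590 g.
(a) Rise: 75,590 g / 545,040 L × 1000 = 138.7 mg/L.

(b) Volume: 2140 m³ = 2,140,000 L.
(b) After draining 31% and refilling: 386 × 0.69 + 86 × 0.31 = 293 ppm.
(b) Deficit to target: 306 − 293 = 13 mg/L.
(b) As CaCO₃: 13 mg/L × 2,140,000 L = 27,820 g; ÷ 100.1 = 277.9 mol Ca²⁺.
(b) Mass: 277.9 × 147 = 40,850 g.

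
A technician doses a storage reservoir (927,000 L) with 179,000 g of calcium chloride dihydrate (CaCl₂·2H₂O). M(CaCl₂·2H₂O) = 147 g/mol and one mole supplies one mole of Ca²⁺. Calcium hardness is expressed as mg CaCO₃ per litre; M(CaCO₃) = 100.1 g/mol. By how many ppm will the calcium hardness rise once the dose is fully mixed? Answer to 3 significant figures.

Moles of Ca²⁺: 179,000 g ÷ 147 g/mol = 1218 mol.
As CaCO₃: 1218 mol × 100.1 g/mol = 121,900 g.
Rise: 121,900 g / 927,000 L × 1000 = 131.5 mg/L.

131 ppm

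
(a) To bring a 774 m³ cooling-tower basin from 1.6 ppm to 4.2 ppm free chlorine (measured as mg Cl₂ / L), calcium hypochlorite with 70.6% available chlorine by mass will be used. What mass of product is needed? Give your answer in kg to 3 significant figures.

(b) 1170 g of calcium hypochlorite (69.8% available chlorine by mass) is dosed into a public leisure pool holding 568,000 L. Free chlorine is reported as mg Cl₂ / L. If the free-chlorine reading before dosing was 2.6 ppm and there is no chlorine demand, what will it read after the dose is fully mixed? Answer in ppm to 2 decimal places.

(a) Volume: 774 m³ = 774,000 L.
(a) Chlorine deficit: 4.2 − 1.6 = 2.6 ppm = 2.6 mg/L as Cl₂.
(a) Cl₂ equivalent needed: 2.6 mg/L × 774,000 L = 2,012,000 mg = 2012 g.
(a) Product at 70.6% available chlorine: 2012 / 0.706 = 2850 g.

(b) Available chlorine delivered: 1170 g × 0.698 = 816.7 g as Cl₂.
(b) Concentration rise: 816.7 g / 568,000 L = 1.438 mg/L = 1.44 ppm.
(b) Final FC: 2.6 + 1.44 = 4.04 ppm.

(a) 2.85 kg; (b) 4.04 ppm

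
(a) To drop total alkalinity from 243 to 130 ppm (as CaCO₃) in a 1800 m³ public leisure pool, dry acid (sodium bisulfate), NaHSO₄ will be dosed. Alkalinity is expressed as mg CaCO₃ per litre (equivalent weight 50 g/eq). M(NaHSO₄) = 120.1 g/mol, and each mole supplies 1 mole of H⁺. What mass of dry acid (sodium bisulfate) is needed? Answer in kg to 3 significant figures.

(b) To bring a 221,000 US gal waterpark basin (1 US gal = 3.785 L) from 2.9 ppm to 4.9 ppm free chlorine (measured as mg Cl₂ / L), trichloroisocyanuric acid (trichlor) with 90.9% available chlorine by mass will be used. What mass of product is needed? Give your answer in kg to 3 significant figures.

(a) Volume: 1800 m³ = 1,800,000 L.
(a) Alkalinity to neutralize: (243 − 130) = 113 mg/L as CaCO₃ × 1,800,000 L = 203,400 g as CaCO₃.
(a) Equivalents of H⁺ required: 203,400 ÷ 50 g/eq = 4068 eq = 4068 mol NaHSO₄.
(a) Mass of NaHSO₄: 4068 × 120.1 = 488,600 g.

(b) Volume: 221,000 US gal × 3.785 L/gal = 836,485 L.
(b) Chlorine deficit: 4.9 − 2.9 = 2 ppm = 2 mg/L as Cl₂.
(b) Cl₂ equivalent needed: 2 mg/L × 836,485 L = 1,673,000 mg = 1673 g.
(b) Product at 90.9% available chlorine: 1673 / 0.909 = 1840 g.

(a) 489 kg; (b) 1.84 kg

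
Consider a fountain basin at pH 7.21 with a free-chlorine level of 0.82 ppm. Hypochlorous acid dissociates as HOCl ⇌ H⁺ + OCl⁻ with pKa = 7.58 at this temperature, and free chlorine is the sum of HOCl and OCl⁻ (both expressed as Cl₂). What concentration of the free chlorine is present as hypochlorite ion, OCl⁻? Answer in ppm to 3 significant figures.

0.245 ppm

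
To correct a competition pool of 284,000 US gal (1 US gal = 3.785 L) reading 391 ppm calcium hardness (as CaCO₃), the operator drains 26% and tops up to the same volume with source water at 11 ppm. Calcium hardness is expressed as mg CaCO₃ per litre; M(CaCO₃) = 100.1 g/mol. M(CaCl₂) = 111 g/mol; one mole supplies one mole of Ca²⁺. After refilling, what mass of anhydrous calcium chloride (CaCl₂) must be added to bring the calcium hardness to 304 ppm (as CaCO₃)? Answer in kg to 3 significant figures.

14.1 kg

Volume: 284,000 US gal × 3.785 L/gal = 1,074,940 L.
After draining 26% and refilling: 391 × 0.74 + 11 × 0.26 = 292.2 ppm.
Deficit to target: 304 − 292.2 = 11.8 mg/L.
As CaCO₃: 11.8 mg/L × 1,074,940 L = 12,680 g; ÷ 100.1 = 126.7 mol Ca²⁺.
Mass: 126.7 × 111 = 14,070 g.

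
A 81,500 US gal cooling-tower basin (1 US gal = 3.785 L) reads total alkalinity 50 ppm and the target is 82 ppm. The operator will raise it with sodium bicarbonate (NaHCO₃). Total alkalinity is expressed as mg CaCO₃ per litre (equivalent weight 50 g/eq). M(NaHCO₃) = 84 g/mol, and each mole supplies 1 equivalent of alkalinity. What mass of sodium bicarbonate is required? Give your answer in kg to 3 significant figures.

Volume: 81,500 US gal × 3.785 L/gal = 308,478 L.
Alkalinity to add: (82 − 50) = 32 mg/L as CaCO₃ × 308,478 L = 9871 g as CaCO₃.
Equivalents: 9871 g ÷ 50 g/eq = 197.4 eq.
NaHCO₃ supplies 1 eq per mole → 197.4 mol.
Mass: 197.4 mol × 84 g/mol = 16,580 g.

16.6 kg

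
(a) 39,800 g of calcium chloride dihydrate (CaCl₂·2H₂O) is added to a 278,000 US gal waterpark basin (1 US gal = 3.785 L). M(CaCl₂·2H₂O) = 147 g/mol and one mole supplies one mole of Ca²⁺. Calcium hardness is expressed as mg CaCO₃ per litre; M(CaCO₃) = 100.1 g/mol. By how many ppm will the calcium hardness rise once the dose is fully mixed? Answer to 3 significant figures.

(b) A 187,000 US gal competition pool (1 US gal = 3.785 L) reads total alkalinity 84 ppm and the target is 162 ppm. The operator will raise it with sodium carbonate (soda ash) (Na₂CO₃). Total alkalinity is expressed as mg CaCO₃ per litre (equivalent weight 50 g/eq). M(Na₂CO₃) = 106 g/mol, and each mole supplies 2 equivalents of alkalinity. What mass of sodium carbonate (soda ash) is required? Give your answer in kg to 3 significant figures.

(a) Volume: 278,000 US gal × 3.785 L/gal = 1,052,230 L.
(a) Moles of Ca²⁺: 39,800 g ÷ 147 g/mol = 270.7 mol.
(a) As CaCO₃: 270.7 mol × 100.1 g/mol = 27,100 g.
(a) Rise: 27,100 g / 1,052,230 L × 1000 = 25.76 mg/L.

(b) Volume: 187,000 US gal × 3.785 L/gal = 707,795 L.
(b) Alkalinity to add: (162 − 84) = 78 mg/L as CaCO₃ × 707,795 L = 55,210 g as CaCO₃.
(b) Equivalents: 55,210 g ÷ 50 g/eq = 1104 eq.
(b) Each mole of Na₂CO₃ supplies 2 eq, so 1104 / 2 = 552.1 mol.
(b) Mass: 552.1 mol × 106 g/mol = 58,520 g.

(a) 25.8 ppm; (b) 58.5 kg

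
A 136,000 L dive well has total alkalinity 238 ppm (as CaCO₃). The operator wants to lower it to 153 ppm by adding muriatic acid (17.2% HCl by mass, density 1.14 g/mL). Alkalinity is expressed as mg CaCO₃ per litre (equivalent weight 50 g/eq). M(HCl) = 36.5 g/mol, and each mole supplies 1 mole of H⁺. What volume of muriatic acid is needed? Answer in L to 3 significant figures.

Alkalinity to neutralize: (238 − 153) = 85 mg/L as CaCO₃ × 136,000 L = 11,560 g as CaCO₃.
Equivalents of H⁺ required: 11,560 ÷ 50 g/eq = 231.2 eq = 231.2 mol HCl.
Mass of HCl: 231.2 × 36.5 = 8439 g.
Mass of 17.2% solution: 8439 / 0.172 = 49,060 g.
Volume: 49,060 g ÷ 1.14 g/mL = 43,040 mL.

43.0 L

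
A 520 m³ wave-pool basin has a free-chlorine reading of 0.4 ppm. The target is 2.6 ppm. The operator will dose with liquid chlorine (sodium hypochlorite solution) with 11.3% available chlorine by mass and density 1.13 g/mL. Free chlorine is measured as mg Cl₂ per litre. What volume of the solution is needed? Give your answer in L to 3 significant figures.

Volume: 520 m³ = 520,000 L.
Chlorine deficit: 2.6 − 0.4 = 2.2 ppm = 2.2 mg/L as Cl₂.
Cl₂ equivalent needed: 2.2 mg/L × 520,000 L = 1,144,000 mg = 1144 g.
Product at 11.3% available chlorine: 1144 / 0.113 = 10,120 g.
Volume at density 1.13 g/mL: 10,120 g ÷ 1.13 g/mL = 8959 mL.

8.96 L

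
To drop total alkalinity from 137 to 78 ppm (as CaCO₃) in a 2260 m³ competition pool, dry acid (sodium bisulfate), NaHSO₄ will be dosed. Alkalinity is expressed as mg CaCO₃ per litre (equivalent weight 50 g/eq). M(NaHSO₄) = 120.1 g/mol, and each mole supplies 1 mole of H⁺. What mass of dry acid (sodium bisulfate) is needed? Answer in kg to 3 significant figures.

Volume: 2260 m³ = 2,260,000 L.
Alkalinity to neutralize: (137 − 78) = 59 mg/L as CaCO₃ × 2,260,000 L = 133,300 g as CaCO₃.
Equivalents of H⁺ required: 133,300 ÷ 50 g/eq = 2667 eq = 2667 mol NaHSO₄.
Mass of NaHSO₄: 2667 × 120.1 = 320,300 g.

320 kg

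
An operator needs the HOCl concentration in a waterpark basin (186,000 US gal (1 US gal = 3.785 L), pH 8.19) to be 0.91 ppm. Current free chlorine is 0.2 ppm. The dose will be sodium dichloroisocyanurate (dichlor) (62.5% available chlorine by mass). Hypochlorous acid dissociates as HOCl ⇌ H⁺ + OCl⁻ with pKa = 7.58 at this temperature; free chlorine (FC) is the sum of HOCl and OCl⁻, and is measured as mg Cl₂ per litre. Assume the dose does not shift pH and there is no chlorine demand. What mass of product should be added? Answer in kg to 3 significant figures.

4.98 kg

Volume: 186,000 US gal × 3.785 L/gal = 704,010 L.
[OCl⁻]/[HOCl] = 10^(pH − pKa) = 10^(8.19 − 7.58) = 4.074; fraction as HOCl = 1/(1 + 4.074) = 0.1971.
Free chlorine required for 0.91 ppm HOCl: 0.91 / 0.1971 = 4.617 ppm.
FC to add: 4.617 − 0.2 = 4.417 mg/L as Cl₂.
Cl₂ equivalent: 4.417 mg/L × 704,010 L = 3110 g.
Product at 62.5% available Cl: 3110 / 0.625 = 4976 g.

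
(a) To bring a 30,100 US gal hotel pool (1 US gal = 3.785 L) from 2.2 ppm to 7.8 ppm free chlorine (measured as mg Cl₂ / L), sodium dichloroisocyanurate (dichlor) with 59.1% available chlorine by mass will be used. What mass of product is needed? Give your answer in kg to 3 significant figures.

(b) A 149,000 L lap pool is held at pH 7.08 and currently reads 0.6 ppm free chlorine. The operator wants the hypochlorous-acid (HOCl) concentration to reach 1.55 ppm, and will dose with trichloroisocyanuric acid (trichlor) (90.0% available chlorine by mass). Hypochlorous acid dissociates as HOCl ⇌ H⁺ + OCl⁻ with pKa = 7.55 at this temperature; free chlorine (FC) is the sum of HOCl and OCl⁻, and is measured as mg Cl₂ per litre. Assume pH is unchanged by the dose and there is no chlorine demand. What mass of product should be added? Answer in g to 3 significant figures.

(a) 1.08 kg; (b) 244 g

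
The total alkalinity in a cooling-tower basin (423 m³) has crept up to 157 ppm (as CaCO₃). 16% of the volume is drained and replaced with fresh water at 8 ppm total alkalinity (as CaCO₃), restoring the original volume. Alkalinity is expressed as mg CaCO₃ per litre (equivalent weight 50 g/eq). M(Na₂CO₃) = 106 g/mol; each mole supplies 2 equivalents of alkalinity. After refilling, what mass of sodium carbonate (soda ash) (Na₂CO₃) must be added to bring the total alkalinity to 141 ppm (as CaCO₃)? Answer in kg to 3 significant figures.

3.52 kg

Volume: 423 m³ = 423,000 L.
After draining 16% and refilling: 157 × 0.84 + 8 × 0.16 = 133.16 ppm.
Deficit to target: 141 − 133.16 = 7.84 mg/L.
As CaCO₃: 7.84 mg/L × 423,000 L = 3316 g; ÷ 50 g/eq ÷ 2 = 33.16 mol Na₂CO₃.
Mass: 33.16 × 106 = 3515 g.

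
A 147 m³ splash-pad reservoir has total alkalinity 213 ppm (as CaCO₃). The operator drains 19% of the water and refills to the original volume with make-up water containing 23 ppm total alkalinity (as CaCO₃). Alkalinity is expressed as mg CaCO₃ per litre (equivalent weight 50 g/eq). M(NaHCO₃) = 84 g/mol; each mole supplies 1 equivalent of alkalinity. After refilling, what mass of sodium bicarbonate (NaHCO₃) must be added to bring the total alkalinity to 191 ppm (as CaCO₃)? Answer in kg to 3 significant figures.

Volume: 147 m³ = 147,000 L.
After draining 19% and refilling: 213 × 0.81 + 23 × 0.19 = 176.9 ppm.
Deficit to target: 191 − 176.9 = 14.1 mg/L.
As CaCO₃: 14.1 mg/L × 147,000 L = 2073 g; ÷ 50 g/eq ÷ 1 = 41.45 mol NaHCO₃.
Mass: 41.45 × 84 = 3482 g.

3.48 kg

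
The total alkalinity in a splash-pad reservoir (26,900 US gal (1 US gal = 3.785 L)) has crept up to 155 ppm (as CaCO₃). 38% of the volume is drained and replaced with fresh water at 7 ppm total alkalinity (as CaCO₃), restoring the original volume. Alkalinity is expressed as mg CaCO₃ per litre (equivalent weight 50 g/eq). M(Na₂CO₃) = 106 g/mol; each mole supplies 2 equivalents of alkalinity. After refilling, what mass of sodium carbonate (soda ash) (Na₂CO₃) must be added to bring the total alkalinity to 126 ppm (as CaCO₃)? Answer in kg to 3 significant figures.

2.94 kg

Volume: 26,900 US gal × 3.785 L/gal = 101,816 L.
After draining 38% and refilling: 155 × 0.62 + 7 × 0.38 = 98.76 ppm.
Deficit to target: 126 − 98.76 = 27.24 mg/L.
As CaCO₃: 27.24 mg/L × 101,816 L = 2773 g; ÷ 50 g/eq ÷ 2 = 27.73 mol Na₂CO₃.
Mass: 27.73 × 106 = 2940 g.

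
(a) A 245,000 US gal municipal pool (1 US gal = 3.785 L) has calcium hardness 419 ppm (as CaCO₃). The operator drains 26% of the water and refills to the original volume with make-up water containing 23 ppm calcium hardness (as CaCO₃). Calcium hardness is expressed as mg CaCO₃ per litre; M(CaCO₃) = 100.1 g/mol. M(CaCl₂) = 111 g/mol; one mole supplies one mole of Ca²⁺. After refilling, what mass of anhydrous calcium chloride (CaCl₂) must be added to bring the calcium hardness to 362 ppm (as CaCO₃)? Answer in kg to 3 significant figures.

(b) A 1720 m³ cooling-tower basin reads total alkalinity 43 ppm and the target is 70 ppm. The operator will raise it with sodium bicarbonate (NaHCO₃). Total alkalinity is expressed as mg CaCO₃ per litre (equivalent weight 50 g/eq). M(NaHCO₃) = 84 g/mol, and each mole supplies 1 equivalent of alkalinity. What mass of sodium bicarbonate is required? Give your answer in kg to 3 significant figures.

(a) 47.3 kg; (b) 78.0 kg

(a) Volume: 245,000 US gal × 3.785 L/gal = 927,325 L.
(a) After draining 26% and refilling: 419 × 0.74 + 23 × 0.26 = 316.04 ppm.
(a) Deficit to target: 362 − 316.04 = 45.96 mg/L.
(a) As CaCO₃: 45.96 mg/L × 927,325 L = 42,620 g; ÷ 100.1 = 425.8 mol Ca²⁺.
(a) Mass: 425.8 × 111 = 47,260 g.

(b) Volume: 1720 m³ = 1,720,000 L.
(b) Alkalinity to add: (70 − 43) = 27 mg/L as CaCO₃ × 1,720,000 L = 46,440 g as CaCO₃.
(b) Equivalents: 46,440 g ÷ 50 g/eq = 928.8 eq.
(b) NaHCO₃ supplies 1 eq per mole → 928.8 mol.
(b) Mass: 928.8 mol × 84 g/mol = 78,020 g.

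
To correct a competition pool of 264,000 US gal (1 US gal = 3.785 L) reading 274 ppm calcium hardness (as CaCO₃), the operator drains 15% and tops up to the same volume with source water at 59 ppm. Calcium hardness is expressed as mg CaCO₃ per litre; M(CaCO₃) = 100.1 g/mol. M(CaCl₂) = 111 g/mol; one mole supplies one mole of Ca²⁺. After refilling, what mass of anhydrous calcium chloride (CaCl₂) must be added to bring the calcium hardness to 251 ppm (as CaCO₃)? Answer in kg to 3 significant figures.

10.2 kg

Volume: 264,000 US gal × 3.785 L/gal = 999,240 L.
After draining 15% and refilling: 274 × 0.85 + 59 × 0.15 = 241.75 ppm.
Deficit to target: 251 − 241.75 = 9.25 mg/L.
As CaCO₃: 9.25 mg/L × 999,240 L = 9243 g; ÷ 100.1 = 92.34 mol Ca²⁺.
Mass: 92.34 × 111 = 10,250 g.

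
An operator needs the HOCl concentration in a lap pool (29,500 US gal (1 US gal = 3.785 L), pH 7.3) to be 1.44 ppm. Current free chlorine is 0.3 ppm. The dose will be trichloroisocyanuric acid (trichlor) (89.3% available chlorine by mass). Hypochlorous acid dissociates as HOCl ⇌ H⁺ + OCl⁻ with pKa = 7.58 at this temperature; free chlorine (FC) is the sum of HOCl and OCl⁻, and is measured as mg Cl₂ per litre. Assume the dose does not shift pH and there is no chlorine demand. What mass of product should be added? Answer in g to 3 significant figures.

237 g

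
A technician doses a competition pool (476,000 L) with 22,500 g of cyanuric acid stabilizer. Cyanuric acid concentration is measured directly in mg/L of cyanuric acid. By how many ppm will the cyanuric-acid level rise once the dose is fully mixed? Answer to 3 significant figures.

47.3 ppm

Rise: 22,500 g / 476,000 L × 1000 = 47.27 mg/L.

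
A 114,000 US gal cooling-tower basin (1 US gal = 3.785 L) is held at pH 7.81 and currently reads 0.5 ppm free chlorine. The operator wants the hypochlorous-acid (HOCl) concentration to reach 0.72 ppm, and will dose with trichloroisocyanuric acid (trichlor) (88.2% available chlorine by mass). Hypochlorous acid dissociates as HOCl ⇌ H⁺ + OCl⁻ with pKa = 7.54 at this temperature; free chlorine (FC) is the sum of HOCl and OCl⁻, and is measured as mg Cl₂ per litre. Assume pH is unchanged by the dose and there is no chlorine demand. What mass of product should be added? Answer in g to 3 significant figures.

764 g

Volume: 114,000 US gal × 3.785 L/gal = 431,490 L.
[OCl⁻]/[HOCl] = 10^(pH − pKa) = 10^(7.81 − 7.54) = 1.862; fraction as HOCl = 1/(1 + 1.862) = 0.3494.
Free chlorine required for 0.72 ppm HOCl: 0.72 / 0.3494 = 2.061 ppm.
FC to add: 2.061 − 0.5 = 1.561 mg/L as Cl₂.
Cl₂ equivalent: 1.561 mg/L × 431,490 L = 673.4 g.
Product at 88.2% available Cl: 673.4 / 0.882 = 763.5 g.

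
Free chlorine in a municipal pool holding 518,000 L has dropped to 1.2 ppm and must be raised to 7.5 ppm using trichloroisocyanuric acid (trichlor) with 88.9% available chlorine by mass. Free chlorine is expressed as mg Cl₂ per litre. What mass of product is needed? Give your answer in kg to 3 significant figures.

3.67 kg

Chlorine deficit: 7.5 − 1.2 = 6.3 ppm = 6.3 mg/L as Cl₂.
Cl₂ equivalent needed: 6.3 mg/L × 518,000 L = 3,263,000 mg = 3263 g.
Product at 88.9% available chlorine: 3263 / 0.889 = 3671 g.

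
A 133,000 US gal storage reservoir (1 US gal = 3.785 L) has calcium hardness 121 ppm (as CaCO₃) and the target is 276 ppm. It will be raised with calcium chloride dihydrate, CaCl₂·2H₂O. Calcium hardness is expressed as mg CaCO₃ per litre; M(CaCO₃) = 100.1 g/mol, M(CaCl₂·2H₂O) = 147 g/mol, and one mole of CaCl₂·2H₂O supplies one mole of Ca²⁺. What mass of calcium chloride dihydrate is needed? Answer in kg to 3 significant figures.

115 kg

Volume: 133,000 US gal × 3.785 L/gal = 503,405 L.
Hardness to add: (276 − 121) = 155 mg/L as CaCO₃ × 503,405 L = 78,030 g as CaCO₃.
Moles of Ca²⁺ (1 mol Ca²⁺ ≡ 1 mol CaCO₃): 78,030 / 100.1 g/mol = 779.5 mol.
Mass of CaCl₂·2H₂O: 779.5 × 147 = 114,600 g.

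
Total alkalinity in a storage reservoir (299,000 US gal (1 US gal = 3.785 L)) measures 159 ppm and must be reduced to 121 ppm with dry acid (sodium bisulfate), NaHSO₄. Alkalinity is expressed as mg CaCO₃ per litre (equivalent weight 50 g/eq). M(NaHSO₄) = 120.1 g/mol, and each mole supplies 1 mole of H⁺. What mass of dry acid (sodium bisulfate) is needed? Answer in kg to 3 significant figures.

Volume: 299,000 US gal × 3.785 L/gal = 1,131,715 L.
Alkalinity to neutralize: (159 − 121) = 38 mg/L as CaCO₃ × 1,131,715 L = 43,010 g as CaCO₃.
Equivalents of H⁺ required: 43,010 ÷ 50 g/eq = 860.1 eq = 860.1 mol NaHSO₄.
Mass of NaHSO₄: 860.1 × 120.1 = 103,300 g.

103 kg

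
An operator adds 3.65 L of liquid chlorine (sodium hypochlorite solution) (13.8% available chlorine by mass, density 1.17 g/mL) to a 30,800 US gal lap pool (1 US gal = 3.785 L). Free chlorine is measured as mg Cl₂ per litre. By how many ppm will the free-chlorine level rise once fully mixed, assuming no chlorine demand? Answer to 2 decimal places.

5.06 ppm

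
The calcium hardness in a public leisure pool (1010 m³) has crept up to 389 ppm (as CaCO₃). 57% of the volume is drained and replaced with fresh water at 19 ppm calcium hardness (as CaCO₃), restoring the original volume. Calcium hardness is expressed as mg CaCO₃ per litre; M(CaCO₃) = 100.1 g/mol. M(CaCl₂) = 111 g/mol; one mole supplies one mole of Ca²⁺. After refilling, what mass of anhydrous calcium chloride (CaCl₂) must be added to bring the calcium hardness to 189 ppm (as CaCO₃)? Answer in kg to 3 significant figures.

12.2 kg

Volume: 1010 m³ = 1,010,000 L.
After draining 57% and refilling: 389 × 0.43 + 19 × 0.57 = 178.1 ppm.
Deficit to target: 189 − 178.1 = 10.9 mg/L.
As CaCO₃: 10.9 mg/L × 1,010,000 L = 11,010 g; ÷ 100.1 = 110 mol Ca²⁺.
Mass: 110 × 111 = 12,210 g.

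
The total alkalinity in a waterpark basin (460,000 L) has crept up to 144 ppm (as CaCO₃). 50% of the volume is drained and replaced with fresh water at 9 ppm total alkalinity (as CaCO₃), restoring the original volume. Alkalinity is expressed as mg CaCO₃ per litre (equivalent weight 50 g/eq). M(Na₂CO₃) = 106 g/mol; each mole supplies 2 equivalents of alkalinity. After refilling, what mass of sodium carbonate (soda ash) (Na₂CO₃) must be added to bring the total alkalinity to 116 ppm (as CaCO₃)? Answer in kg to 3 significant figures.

19.3 kg

After draining 50% and refilling: 144 × 0.50 + 9 × 0.50 = 76.5 ppm.
Deficit to target: 116 − 76.5 = 39.5 mg/L.
As CaCO₃: 39.5 mg/L × 460,000 L = 18,170 g; ÷ 50 g/eq ÷ 2 = 181.7 mol Na₂CO₃.
Mass: 181.7 × 106 = 19,260 g.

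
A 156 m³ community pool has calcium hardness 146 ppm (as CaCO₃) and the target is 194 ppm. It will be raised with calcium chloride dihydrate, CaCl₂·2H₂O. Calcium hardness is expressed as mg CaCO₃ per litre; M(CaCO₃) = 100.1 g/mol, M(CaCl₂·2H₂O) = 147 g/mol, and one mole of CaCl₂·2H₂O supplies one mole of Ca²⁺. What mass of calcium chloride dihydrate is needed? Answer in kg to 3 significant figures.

Volume: 156 m³ = 156,000 L.
Hardness to add: (194 − 146) = 48 mg/L as CaCO₃ × 156,000 L = 7488 g as CaCO₃.
Moles of Ca²⁺ (1 mol Ca²⁺ ≡ 1 mol CaCO₃): 7488 / 100.1 g/mol = 74.81 mol.
Mass of CaCl₂·2H₂O: 74.81 × 147 = 11,000 g.

11.0 kg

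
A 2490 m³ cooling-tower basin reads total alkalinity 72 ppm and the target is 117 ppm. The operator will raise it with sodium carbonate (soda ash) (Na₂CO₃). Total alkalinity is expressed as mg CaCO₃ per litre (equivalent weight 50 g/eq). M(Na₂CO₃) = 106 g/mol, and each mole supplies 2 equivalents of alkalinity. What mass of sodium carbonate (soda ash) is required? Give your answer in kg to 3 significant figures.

Volume: 2490 m³ = 2,490,000 L.
Alkalinity to add: (117 − 72) = 45 mg/L as CaCO₃ × 2,490,000 L = 112,000 g as CaCO₃.
Equivalents: 112,000 g ÷ 50 g/eq = 2241 eq.
Each mole of Na₂CO₃ supplies 2 eq, so 2241 / 2 = 1120 mol.
Mass: 1120 mol × 106 g/mol = 118,800 g.

119 kg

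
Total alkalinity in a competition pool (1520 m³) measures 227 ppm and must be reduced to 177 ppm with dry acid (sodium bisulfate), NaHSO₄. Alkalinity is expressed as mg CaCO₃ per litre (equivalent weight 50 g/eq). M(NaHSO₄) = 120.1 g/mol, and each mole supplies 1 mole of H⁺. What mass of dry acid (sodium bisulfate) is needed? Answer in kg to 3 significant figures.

183 kg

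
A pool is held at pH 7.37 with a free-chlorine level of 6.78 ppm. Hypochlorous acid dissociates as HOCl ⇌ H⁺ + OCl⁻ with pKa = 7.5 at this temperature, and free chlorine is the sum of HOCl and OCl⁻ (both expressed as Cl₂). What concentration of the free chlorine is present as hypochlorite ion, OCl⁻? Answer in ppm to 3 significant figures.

2.89 ppm

[OCl⁻]/[HOCl] = 10^(pH − pKa) = 10^(7.37 − 7.5) = 10^-0.13 = 0.7413.
Fraction as HOCl = 1 / (1 + 0.7413) = 0.5743.
OCl⁻ = (1 − 0.5743) × 6.78 ppm = 2.886 ppm.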